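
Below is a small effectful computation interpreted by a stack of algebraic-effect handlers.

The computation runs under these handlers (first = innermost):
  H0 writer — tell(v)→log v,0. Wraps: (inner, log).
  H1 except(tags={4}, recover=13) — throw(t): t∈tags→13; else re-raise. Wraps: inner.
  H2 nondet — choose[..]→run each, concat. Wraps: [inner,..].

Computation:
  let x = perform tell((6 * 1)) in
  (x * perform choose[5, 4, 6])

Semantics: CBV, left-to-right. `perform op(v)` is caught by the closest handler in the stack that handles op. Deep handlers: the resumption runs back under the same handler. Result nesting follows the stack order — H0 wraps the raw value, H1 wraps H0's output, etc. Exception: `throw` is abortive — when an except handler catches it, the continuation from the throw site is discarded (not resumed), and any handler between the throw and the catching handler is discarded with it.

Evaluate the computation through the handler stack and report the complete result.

Answer: [(0, (6)), (0, (6)), (0, (6))]

Evaluation trace:
tell(6) @ H0 ⇒ log+=6
choose[5, 4, 6] @ H2
  branch[0] choose=5:
    H0 returns (0, (6))
    H1 returns (0, (6))
    H2 returns [(0, (6))]
  branch[1] choose=4:
    H0 returns (0, (6))
    H1 returns (0, (6))
    H2 returns [(0, (6))]
  branch[2] choose=6:
    H0 returns (0, (6))
    H1 returns (0, (6))
    H2 returns [(0, (6))]
= [(0, (6)), (0, (6)), (0, (6))]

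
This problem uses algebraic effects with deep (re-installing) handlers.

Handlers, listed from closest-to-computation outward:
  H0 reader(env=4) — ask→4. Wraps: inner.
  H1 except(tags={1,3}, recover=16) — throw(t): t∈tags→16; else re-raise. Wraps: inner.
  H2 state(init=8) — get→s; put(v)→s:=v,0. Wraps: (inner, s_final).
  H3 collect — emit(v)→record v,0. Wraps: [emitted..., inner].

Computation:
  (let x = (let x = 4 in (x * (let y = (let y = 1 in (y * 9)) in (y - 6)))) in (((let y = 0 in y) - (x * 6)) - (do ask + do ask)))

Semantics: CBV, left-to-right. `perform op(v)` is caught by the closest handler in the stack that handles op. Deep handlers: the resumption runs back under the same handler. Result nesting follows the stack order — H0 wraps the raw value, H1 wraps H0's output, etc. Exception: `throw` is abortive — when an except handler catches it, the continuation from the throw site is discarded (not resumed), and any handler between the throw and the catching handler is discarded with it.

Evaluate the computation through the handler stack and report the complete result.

Evaluation trace:
ask @ H0 ⇒ 4
ask @ H0 ⇒ 4
H0 returns -80
H1 returns -80
H2 returns (-80, 8)
H3 returns [(-80, 8)]
= [(-80, 8)]

Answer: [(-80, 8)]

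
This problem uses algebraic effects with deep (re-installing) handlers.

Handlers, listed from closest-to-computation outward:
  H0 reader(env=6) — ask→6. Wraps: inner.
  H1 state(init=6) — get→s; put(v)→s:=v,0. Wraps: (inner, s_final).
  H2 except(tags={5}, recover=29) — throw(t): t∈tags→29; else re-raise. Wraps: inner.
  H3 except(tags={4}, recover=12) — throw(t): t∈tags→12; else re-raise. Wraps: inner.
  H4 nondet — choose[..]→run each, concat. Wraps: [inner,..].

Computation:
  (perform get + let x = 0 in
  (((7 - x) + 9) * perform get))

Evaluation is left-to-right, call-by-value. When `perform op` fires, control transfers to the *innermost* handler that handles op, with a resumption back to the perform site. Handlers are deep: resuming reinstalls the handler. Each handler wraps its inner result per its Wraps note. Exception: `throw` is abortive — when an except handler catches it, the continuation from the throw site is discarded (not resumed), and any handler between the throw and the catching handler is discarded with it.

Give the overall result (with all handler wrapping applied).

Step-by-step:
get @ H1 ⇒ 6
get @ H1 ⇒ 6
H0 returns 102
H1 returns (102, 6)
H2 returns (102, 6)
H3 returns (102, 6)
H4 returns [(102, 6)]
= [(102, 6)]

Answer: [(102, 6)]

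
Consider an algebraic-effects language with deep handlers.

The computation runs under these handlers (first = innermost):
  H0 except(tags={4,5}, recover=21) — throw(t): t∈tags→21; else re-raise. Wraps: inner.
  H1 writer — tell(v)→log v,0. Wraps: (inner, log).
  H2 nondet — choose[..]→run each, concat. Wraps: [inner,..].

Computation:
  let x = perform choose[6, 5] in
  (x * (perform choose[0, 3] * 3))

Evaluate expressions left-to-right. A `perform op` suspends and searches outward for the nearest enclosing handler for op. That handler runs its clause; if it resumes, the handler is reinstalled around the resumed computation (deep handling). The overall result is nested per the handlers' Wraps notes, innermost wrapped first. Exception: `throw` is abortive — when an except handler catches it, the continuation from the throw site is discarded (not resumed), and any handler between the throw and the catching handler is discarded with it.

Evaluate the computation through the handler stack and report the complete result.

Answer: [(0, ()), (54, ()), (0, ()), (45, ())]

Working:
choose[6, 5] @ H2
  branch[0] choose=6:
    choose[0, 3] @ H2
      branch[0] choose=0:
        H0 returns 0
        H1 returns (0, ())
        H2 returns [(0, ())]
      branch[1] choose=3:
        H0 returns 54
        H1 returns (54, ())
        H2 returns [(54, ())]
  branch[1] choose=5:
    choose[0, 3] @ H2
      branch[0] choose=0:
        H0 returns 0
        H1 returns (0, ())
        H2 returns [(0, ())]
      branch[1] choose=3:
        H0 returns 45
        H1 returns (45, ())
        H2 returns [(45, ())]
= [(0, ()), (54, ()), (0, ()), (45, ())]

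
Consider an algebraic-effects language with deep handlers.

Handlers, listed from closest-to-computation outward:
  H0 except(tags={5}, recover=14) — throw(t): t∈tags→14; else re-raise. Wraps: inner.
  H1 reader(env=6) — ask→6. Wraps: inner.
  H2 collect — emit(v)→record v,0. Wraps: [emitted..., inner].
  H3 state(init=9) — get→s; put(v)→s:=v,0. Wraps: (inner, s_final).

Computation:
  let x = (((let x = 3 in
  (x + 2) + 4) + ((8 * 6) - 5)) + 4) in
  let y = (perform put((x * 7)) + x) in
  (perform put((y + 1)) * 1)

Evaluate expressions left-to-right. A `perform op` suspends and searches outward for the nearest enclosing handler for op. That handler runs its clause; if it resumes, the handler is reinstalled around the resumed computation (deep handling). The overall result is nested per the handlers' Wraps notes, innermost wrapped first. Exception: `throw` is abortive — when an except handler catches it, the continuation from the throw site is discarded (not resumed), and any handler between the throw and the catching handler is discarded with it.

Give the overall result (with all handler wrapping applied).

Answer: ([0], 57)

Step-by-step:
put(392) @ H3 ⇒ s:=392
put(57) @ H3 ⇒ s:=57
H0 returns 0
H1 returns 0
H2 returns [0]
H3 returns ([0], 57)
= ([0], 57)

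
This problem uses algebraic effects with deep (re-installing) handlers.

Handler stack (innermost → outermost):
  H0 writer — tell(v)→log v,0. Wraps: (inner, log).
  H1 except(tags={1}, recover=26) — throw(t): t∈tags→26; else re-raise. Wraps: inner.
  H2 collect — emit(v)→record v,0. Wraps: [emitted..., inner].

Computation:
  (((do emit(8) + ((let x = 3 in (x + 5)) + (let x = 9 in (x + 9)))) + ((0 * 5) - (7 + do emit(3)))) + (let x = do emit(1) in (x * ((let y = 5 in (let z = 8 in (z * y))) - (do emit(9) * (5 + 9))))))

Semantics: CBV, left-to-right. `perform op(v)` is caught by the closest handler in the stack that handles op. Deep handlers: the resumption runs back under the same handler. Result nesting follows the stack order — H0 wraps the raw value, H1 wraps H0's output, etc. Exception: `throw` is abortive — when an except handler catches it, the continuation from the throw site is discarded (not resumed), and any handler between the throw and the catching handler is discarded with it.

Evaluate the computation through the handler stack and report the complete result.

Evaluation trace:
emit(8) @ H2 ⇒ out+=8
emit(3) @ H2 ⇒ out+=3
emit(1) @ H2 ⇒ out+=1
emit(9) @ H2 ⇒ out+=9
H0 returns (19, ())
H1 returns (19, ())
H2 returns [8, 3, 1, 9, (19, ())]
= [8, 3, 1, 9, (19, ())]

Answer: [8, 3, 1, 9, (19, ())]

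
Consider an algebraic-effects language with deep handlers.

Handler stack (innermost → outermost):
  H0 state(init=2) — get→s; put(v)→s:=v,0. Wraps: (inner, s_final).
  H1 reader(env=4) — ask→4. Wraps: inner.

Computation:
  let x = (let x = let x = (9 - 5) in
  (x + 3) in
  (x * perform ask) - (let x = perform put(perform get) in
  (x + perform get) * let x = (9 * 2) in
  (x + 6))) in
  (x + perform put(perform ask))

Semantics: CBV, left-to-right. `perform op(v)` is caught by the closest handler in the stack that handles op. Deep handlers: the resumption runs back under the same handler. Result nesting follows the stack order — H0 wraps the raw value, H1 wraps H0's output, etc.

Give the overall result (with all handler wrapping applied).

Working:
ask @ H1 ⇒ 4
get @ H0 ⇒ 2
put(2) @ H0 ⇒ s:=2
get @ H0 ⇒ 2
ask @ H1 ⇒ 4
put(4) @ H0 ⇒ s:=4
H0 returns (-20, 4)
H1 returns (-20, 4)
= (-20, 4)

Answer: (-20, 4)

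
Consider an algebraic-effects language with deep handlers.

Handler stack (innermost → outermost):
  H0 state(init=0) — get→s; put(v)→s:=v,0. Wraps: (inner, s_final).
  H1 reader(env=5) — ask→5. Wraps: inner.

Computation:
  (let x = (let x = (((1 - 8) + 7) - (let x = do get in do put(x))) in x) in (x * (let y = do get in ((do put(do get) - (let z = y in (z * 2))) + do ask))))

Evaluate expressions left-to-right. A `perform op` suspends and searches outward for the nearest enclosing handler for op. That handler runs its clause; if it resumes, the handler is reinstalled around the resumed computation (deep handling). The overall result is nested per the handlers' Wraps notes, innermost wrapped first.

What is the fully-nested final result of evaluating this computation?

Answer: (0, 0)

Working:
get @ H0 ⇒ 0
put(0) @ H0 ⇒ s:=0
get @ H0 ⇒ 0
get @ H0 ⇒ 0
put(0) @ H0 ⇒ s:=0
ask @ H1 ⇒ 5
H0 returns (0, 0)
H1 returns (0, 0)
= (0, 0)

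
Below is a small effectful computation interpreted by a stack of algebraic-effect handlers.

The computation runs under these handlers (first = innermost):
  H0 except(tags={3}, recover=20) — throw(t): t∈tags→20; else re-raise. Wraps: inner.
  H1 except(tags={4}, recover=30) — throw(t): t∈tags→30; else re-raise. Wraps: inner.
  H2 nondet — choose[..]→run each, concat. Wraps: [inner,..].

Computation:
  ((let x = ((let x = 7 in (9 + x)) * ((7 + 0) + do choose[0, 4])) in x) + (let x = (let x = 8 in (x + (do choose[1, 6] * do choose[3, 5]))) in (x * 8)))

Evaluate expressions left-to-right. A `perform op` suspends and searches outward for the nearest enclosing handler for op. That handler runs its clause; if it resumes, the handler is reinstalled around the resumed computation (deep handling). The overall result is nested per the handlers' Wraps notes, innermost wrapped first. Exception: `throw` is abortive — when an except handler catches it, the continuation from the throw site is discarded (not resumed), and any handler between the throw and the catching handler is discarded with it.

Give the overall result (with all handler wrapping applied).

Answer: [200, 216, 320, 416, 264, 280, 384, 480]

Working:
choose[0, 4] @ H2
  branch[0] choose=0:
    choose[1, 6] @ H2
      branch[0] choose=1:
        choose[3, 5] @ H2
          branch[0] choose=3:
            H0 returns 200
            H1 returns 200
            H2 returns [200]
          branch[1] choose=5:
            H0 returns 216
            H1 returns 216
            H2 returns [216]
      branch[1] choose=6:
        choose[3, 5] @ H2
          branch[0] choose=3:
            H0 returns 320
            H1 returns 320
            H2 returns [320]
          branch[1] choose=5:
            H0 returns 416
            H1 returns 416
            H2 returns [416]
  branch[1] choose=4:
    choose[1, 6] @ H2
      branch[0] choose=1:
        choose[3, 5] @ H2
          branch[0] choose=3:
            H0 returns 264
            H1 returns 264
            H2 returns [264]
          branch[1] choose=5:
            H0 returns 280
            H1 returns 280
            H2 returns [280]
      branch[1] choose=6:
        choose[3, 5] @ H2
          branch[0] choose=3:
            H0 returns 384
            H1 returns 384
            H2 returns [384]
          branch[1] choose=5:
            H0 returns 480
            H1 returns 480
            H2 returns [480]
= [200, 216, 320, 416, 264, 280, 384, 480]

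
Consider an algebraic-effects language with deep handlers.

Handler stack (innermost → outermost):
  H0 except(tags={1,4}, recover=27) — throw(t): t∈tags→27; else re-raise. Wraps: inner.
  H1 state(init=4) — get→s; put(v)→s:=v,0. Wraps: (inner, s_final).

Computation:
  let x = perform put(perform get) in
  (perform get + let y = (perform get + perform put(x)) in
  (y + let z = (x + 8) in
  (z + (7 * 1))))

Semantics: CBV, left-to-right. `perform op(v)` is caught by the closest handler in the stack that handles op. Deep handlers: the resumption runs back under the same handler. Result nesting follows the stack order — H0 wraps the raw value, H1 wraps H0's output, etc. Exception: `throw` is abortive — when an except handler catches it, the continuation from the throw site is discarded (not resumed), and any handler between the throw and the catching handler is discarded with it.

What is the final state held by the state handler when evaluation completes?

Answer: 0

Step-by-step:
get @ H1 ⇒ 4
put(4) @ H1 ⇒ s:=4
get @ H1 ⇒ 4
get @ H1 ⇒ 4
put(0) @ H1 ⇒ s:=0
H0 returns 23
H1 returns (23, 0)
= (23, 0)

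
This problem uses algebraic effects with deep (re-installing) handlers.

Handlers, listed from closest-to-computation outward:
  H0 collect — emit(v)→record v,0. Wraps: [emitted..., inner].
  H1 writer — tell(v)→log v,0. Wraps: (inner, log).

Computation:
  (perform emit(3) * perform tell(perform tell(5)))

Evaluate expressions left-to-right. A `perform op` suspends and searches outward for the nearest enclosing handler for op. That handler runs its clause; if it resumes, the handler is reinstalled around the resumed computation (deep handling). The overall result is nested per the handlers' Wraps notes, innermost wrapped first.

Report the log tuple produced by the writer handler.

Evaluation trace:
emit(3) @ H0 ⇒ out+=3
tell(5) @ H1 ⇒ log+=5
tell(0) @ H1 ⇒ log+=0
H0 returns [3, 0]
H1 returns ([3, 0], (5, 0))
= ([3, 0], (5, 0))

Answer: (5, 0)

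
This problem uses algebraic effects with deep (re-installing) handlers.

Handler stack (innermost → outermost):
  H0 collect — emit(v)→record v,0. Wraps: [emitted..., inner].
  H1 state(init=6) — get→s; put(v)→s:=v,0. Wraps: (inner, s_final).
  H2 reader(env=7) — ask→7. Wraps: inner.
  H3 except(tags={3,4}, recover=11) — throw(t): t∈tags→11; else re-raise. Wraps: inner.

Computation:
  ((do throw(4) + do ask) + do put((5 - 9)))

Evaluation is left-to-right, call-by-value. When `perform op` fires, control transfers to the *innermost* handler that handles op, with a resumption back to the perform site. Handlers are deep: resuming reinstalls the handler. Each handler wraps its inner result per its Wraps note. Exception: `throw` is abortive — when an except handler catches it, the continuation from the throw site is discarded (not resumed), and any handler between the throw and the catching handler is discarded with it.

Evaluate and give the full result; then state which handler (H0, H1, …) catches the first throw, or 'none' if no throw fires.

Evaluation trace:
throw(4) @ H3 caught ⇒ 11
= 11

Answer: 11 ; first throw caught by: H3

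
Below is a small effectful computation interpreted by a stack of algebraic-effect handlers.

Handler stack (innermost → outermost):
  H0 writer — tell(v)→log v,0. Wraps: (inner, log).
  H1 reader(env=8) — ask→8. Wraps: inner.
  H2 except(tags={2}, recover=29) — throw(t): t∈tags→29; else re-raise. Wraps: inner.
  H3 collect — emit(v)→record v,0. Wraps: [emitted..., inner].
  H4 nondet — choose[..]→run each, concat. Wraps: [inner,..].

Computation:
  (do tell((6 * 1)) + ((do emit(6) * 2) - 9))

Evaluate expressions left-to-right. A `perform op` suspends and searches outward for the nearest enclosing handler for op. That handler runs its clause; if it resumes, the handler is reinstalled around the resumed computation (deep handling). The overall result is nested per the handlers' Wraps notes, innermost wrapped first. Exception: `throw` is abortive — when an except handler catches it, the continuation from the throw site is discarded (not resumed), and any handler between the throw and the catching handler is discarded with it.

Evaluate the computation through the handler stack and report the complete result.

Step-by-step:
tell(6) @ H0 ⇒ log+=6
emit(6) @ H3 ⇒ out+=6
H0 returns (-9, (6))
H1 returns (-9, (6))
H2 returns (-9, (6))
H3 returns [6, (-9, (6))]
H4 returns [[6, (-9, (6))]]
= [[6, (-9, (6))]]

Answer: [[6, (-9, (6))]]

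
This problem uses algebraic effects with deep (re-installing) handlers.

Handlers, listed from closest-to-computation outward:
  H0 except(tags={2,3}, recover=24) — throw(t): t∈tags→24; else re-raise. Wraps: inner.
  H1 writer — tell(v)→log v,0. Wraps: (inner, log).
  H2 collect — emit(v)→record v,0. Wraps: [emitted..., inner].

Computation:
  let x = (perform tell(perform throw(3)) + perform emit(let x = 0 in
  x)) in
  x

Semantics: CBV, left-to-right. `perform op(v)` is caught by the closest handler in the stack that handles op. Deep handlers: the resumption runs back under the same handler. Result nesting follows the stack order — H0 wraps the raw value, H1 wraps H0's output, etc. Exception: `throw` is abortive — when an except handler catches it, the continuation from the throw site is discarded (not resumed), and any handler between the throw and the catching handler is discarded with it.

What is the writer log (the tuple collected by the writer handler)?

Evaluation trace:
throw(3) @ H0 caught ⇒ 24
H1 returns (24, ())
H2 returns [(24, ())]
= [(24, ())]

Answer: ()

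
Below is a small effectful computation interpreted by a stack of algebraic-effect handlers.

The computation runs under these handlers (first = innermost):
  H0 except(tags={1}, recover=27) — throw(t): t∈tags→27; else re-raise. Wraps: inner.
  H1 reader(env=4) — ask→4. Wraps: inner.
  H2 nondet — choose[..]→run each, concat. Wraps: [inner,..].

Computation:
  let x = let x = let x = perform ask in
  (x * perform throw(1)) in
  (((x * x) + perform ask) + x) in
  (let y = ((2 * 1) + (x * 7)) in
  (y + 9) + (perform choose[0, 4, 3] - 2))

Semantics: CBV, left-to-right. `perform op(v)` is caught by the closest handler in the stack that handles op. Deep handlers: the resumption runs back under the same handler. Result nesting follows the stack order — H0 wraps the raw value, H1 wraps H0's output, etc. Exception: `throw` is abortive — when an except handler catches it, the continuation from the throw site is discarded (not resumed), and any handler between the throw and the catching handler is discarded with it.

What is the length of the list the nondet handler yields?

Answer: 1

Working:
ask @ H1 ⇒ 4
throw(1) @ H0 caught ⇒ 27
H1 returns 27
H2 returns [27]
= [27]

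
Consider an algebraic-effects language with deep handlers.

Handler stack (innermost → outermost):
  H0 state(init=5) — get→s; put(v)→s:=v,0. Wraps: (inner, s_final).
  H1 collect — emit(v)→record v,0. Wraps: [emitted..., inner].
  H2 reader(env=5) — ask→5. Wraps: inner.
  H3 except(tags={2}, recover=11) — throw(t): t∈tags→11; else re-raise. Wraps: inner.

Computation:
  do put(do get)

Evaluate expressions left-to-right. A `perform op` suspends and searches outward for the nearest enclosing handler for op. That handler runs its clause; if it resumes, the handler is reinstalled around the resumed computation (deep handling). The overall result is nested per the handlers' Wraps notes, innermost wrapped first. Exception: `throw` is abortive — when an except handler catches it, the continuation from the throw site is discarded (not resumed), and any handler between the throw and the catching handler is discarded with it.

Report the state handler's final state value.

Answer: 5

Evaluation trace:
get @ H0 ⇒ 5
put(5) @ H0 ⇒ s:=5
H0 returns (0, 5)
H1 returns [(0, 5)]
H2 returns [(0, 5)]
H3 returns [(0, 5)]
= [(0, 5)]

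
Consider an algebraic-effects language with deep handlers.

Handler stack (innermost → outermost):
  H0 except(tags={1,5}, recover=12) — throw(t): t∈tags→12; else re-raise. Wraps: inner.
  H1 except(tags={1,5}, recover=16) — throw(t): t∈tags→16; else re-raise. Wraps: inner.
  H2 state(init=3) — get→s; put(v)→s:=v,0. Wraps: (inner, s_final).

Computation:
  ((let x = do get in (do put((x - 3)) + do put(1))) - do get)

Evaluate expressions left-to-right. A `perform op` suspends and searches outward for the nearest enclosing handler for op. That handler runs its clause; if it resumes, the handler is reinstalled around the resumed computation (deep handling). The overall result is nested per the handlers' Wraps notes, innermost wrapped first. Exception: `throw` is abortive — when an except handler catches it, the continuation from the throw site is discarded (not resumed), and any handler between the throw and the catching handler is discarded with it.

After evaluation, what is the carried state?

Evaluation trace:
get @ H2 ⇒ 3
put(0) @ H2 ⇒ s:=0
put(1) @ H2 ⇒ s:=1
get @ H2 ⇒ 1
H0 returns -1
H1 returns -1
H2 returns (-1, 1)
= (-1, 1)

Answer: 1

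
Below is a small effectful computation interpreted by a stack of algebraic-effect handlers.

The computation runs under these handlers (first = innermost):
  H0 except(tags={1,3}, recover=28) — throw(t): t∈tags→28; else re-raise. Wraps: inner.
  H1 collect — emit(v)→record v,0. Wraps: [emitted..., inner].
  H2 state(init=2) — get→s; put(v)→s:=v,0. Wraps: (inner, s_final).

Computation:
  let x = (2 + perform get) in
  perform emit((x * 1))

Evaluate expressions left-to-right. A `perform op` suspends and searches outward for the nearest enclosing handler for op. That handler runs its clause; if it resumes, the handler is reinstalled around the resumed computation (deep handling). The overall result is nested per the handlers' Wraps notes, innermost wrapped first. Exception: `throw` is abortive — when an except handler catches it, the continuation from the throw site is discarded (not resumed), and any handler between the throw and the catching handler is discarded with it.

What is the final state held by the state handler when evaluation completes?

Answer: 2

Step-by-step:
get @ H2 ⇒ 2
emit(4) @ H1 ⇒ out+=4
H0 returns 0
H1 returns [4, 0]
H2 returns ([4, 0], 2)
= ([4, 0], 2)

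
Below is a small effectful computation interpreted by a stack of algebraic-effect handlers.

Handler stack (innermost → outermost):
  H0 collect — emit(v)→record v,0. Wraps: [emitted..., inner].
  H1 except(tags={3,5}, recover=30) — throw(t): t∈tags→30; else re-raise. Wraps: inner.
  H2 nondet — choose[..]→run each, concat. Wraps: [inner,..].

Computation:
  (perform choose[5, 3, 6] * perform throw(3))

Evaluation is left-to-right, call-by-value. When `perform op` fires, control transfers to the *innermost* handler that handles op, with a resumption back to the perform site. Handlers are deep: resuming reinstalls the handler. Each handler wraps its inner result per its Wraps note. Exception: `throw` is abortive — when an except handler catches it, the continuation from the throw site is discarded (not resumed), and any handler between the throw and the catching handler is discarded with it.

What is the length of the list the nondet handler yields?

Evaluation trace:
choose[5, 3, 6] @ H2
  branch[0] choose=5:
    throw(3) @ H1 caught ⇒ 30
    H2 returns [30]
  branch[1] choose=3:
    throw(3) @ H1 caught ⇒ 30
    H2 returns [30]
  branch[2] choose=6:
    throw(3) @ H1 caught ⇒ 30
    H2 returns [30]
= [30, 30, 30]

Answer: 3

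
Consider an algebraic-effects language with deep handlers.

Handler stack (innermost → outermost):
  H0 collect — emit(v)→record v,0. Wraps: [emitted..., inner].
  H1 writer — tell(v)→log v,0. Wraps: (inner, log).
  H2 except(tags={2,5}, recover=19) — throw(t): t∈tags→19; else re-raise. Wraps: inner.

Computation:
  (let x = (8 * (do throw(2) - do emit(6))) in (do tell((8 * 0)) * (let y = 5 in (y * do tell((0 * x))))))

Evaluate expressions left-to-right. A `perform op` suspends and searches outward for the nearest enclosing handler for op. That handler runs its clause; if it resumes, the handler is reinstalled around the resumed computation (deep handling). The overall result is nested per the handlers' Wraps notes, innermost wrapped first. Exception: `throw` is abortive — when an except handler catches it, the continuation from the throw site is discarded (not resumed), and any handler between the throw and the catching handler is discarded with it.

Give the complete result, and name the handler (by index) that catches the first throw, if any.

Step-by-step:
throw(2) @ H2 caught ⇒ 19
= 19

Answer: 19 ; first throw caught by: H2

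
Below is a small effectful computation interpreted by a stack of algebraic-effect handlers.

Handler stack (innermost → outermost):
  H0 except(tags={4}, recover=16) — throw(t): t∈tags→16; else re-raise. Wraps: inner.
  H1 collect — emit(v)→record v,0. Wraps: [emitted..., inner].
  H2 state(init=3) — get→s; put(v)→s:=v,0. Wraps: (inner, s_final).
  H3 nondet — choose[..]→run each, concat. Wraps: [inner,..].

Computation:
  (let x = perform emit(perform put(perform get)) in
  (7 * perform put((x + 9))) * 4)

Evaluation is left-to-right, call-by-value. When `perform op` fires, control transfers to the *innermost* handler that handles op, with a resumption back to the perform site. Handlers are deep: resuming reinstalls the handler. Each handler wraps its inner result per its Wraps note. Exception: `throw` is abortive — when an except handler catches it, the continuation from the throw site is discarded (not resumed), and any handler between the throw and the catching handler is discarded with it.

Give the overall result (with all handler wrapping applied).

Answer: [([0, 0], 9)]

Step-by-step:
get @ H2 ⇒ 3
put(3) @ H2 ⇒ s:=3
emit(0) @ H1 ⇒ out+=0
put(9) @ H2 ⇒ s:=9
H0 returns 0
H1 returns [0, 0]
H2 returns ([0, 0], 9)
H3 returns [([0, 0], 9)]
= [([0, 0], 9)]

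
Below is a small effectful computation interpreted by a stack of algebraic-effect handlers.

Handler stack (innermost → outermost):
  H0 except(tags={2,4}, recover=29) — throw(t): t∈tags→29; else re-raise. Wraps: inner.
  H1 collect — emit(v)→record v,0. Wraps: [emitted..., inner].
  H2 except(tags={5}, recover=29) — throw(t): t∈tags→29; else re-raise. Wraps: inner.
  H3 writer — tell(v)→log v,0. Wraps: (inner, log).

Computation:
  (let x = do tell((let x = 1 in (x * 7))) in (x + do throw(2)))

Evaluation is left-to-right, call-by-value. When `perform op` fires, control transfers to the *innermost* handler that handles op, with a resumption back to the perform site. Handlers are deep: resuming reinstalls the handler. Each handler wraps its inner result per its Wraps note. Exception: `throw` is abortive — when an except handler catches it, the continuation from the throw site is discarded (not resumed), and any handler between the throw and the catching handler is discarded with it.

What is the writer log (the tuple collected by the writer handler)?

Answer: (7)

Step-by-step:
tell(7) @ H3 ⇒ log+=7
throw(2) @ H0 caught ⇒ 29
H1 returns [29]
H2 returns [29]
H3 returns ([29], (7))
= ([29], (7))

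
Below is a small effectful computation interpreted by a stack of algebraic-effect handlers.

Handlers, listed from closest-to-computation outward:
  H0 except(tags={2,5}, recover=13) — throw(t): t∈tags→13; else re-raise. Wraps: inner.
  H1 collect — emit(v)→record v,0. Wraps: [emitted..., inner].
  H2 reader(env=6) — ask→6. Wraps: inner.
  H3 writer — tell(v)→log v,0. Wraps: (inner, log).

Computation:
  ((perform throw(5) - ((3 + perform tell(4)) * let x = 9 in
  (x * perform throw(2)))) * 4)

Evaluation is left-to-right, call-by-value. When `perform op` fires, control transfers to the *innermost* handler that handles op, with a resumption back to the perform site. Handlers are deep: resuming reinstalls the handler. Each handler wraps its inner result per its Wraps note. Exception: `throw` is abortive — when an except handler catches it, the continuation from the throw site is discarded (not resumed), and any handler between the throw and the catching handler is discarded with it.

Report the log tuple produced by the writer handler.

Answer: ()

Working:
throw(5) @ H0 caught ⇒ 13
H1 returns [13]
H2 returns [13]
H3 returns ([13], ())
= ([13], ())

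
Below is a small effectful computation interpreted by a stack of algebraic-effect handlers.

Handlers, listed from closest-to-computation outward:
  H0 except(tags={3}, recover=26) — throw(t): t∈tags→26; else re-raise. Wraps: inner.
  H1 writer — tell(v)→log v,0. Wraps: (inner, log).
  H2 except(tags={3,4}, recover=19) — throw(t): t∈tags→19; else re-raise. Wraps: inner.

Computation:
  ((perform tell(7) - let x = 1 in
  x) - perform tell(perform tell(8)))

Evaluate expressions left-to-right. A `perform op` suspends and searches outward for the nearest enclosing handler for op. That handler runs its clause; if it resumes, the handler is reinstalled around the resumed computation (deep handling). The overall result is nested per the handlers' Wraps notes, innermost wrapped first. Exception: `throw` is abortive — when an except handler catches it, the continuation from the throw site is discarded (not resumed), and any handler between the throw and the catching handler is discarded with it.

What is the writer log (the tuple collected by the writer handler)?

Answer: (7, 8, 0)

Step-by-step:
tell(7) @ H1 ⇒ log+=7
tell(8) @ H1 ⇒ log+=8
tell(0) @ H1 ⇒ log+=0
H0 returns -1
H1 returns (-1, (7, 8, 0))
H2 returns (-1, (7, 8, 0))
= (-1, (7, 8, 0))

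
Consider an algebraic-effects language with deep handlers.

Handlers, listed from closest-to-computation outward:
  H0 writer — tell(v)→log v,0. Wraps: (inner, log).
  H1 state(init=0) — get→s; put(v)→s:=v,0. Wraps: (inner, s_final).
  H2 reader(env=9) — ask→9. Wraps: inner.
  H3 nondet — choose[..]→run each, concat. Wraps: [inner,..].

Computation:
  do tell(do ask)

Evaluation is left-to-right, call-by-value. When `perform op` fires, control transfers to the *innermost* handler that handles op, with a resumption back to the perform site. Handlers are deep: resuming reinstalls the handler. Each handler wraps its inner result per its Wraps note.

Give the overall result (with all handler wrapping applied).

Answer: [((0, (9)), 0)]

Step-by-step:
ask @ H2 ⇒ 9
tell(9) @ H0 ⇒ log+=9
H0 returns (0, (9))
H1 returns ((0, (9)), 0)
H2 returns ((0, (9)), 0)
H3 returns [((0, (9)), 0)]
= [((0, (9)), 0)]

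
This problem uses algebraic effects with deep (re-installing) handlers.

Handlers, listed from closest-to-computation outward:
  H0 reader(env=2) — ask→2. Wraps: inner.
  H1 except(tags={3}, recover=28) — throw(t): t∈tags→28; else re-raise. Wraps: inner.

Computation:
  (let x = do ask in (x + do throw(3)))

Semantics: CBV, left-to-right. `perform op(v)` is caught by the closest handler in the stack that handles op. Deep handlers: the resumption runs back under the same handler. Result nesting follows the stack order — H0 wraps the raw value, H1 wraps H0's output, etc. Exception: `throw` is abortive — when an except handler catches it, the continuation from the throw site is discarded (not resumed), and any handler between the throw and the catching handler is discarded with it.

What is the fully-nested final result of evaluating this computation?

Answer: 28

Evaluation trace:
ask @ H0 ⇒ 2
throw(3) @ H1 caught ⇒ 28
= 28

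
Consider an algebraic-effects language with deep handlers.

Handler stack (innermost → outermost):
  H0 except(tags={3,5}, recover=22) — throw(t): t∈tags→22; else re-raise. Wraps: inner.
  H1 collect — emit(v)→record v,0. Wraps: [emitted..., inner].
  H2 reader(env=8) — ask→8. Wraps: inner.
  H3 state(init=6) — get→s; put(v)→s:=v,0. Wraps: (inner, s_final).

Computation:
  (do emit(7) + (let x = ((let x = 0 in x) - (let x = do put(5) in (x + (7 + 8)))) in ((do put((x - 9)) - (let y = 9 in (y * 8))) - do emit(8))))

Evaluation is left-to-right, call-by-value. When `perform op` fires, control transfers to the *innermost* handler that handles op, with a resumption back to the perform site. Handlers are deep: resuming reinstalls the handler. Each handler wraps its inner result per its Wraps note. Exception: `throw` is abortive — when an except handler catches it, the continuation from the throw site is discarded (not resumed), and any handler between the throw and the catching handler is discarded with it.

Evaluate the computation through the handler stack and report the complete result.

Answer: ([7, 8, -72], -24)

Evaluation trace:
emit(7) @ H1 ⇒ out+=7
put(5) @ H3 ⇒ s:=5
put(-24) @ H3 ⇒ s:=-24
emit(8) @ H1 ⇒ out+=8
H0 returns -72
H1 returns [7, 8, -72]
H2 returns [7, 8, -72]
H3 returns ([7, 8, -72], -24)
= ([7, 8, -72], -24)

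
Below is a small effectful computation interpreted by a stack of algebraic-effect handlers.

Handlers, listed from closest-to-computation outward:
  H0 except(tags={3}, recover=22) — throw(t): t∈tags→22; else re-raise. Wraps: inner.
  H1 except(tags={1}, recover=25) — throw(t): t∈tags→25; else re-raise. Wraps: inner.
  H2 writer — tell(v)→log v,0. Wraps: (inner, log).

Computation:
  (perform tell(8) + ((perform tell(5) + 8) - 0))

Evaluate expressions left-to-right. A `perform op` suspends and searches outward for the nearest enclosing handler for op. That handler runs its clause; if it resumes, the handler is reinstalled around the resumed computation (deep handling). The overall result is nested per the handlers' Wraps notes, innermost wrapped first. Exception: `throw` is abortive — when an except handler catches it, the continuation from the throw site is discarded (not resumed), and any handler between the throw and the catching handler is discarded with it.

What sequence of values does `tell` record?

Answer: (8, 5)

Working:
tell(8) @ H2 ⇒ log+=8
tell(5) @ H2 ⇒ log+=5
H0 returns 8
H1 returns 8
H2 returns (8, (8, 5))
= (8, (8, 5))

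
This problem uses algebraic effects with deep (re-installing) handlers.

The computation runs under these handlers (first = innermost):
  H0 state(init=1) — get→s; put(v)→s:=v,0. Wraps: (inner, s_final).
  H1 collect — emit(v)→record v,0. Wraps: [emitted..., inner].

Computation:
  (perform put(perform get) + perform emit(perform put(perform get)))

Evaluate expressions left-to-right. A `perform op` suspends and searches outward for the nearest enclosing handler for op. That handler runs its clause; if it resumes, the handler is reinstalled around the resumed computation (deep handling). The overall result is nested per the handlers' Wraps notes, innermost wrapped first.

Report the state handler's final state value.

Answer: 1

Working:
get @ H0 ⇒ 1
put(1) @ H0 ⇒ s:=1
get @ H0 ⇒ 1
put(1) @ H0 ⇒ s:=1
emit(0) @ H1 ⇒ out+=0
H0 returns (0, 1)
H1 returns [0, (0, 1)]
= [0, (0, 1)]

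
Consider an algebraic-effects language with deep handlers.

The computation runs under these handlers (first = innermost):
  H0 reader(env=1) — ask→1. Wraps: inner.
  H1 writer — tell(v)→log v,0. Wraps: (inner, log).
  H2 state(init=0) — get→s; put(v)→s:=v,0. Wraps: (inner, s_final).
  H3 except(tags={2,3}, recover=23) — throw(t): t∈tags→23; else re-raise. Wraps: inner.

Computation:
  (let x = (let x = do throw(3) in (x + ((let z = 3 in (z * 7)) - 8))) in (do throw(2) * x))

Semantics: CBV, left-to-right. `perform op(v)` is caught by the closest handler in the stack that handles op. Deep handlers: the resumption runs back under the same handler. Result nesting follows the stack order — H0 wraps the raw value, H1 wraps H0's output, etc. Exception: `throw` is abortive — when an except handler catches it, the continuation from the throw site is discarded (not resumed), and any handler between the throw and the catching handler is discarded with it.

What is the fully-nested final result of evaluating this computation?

Step-by-step:
throw(3) @ H3 caught ⇒ 23
= 23

Answer: 23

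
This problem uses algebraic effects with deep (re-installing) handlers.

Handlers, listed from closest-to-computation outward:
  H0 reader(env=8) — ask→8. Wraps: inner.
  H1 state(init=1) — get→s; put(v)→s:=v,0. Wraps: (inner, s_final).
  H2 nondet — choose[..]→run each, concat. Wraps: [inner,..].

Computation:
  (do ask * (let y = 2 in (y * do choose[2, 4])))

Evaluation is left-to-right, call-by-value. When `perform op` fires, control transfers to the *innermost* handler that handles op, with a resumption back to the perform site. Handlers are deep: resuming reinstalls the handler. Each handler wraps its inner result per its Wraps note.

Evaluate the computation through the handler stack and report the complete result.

Answer: [(32, 1), (64, 1)]

Step-by-step:
ask @ H0 ⇒ 8
choose[2, 4] @ H2
  branch[0] choose=2:
    H0 returns 32
    H1 returns (32, 1)
    H2 returns [(32, 1)]
  branch[1] choose=4:
    H0 returns 64
    H1 returns (64, 1)
    H2 returns [(64, 1)]
= [(32, 1), (64, 1)]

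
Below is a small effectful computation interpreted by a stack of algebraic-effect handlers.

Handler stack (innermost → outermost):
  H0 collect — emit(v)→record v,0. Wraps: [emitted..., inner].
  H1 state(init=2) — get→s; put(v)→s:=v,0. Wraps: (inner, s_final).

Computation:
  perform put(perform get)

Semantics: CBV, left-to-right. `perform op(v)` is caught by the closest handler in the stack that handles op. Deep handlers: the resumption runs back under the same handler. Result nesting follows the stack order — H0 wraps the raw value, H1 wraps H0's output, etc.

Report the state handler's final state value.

Step-by-step:
get @ H1 ⇒ 2
put(2) @ H1 ⇒ s:=2
H0 returns [0]
H1 returns ([0], 2)
= ([0], 2)

Answer: 2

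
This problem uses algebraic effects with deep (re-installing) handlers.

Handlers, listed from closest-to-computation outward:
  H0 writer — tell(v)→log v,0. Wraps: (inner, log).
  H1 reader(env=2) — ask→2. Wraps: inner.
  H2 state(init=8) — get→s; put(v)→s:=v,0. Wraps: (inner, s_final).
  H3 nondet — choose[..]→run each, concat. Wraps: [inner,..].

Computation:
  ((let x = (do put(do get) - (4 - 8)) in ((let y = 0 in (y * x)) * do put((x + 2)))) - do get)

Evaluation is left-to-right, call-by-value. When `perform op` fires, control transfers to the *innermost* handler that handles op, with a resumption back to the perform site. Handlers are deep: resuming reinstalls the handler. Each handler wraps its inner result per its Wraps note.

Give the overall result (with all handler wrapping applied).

Answer: [((-6, ()), 6)]

Evaluation trace:
get @ H2 ⇒ 8
put(8) @ H2 ⇒ s:=8
put(6) @ H2 ⇒ s:=6
get @ H2 ⇒ 6
H0 returns (-6, ())
H1 returns (-6, ())
H2 returns ((-6, ()), 6)
H3 returns [((-6, ()), 6)]
= [((-6, ()), 6)]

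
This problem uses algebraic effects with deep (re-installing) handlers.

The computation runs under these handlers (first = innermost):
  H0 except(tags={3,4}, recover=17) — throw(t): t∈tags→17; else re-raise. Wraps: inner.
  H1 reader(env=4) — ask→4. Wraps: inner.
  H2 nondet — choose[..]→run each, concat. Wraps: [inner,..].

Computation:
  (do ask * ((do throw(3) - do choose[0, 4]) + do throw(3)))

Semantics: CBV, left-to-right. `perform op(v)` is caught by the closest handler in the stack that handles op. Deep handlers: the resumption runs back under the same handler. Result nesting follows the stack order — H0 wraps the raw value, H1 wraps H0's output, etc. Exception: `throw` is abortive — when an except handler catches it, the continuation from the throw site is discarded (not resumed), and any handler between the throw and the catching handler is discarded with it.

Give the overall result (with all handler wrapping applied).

Answer: [17]

Evaluation trace:
ask @ H1 ⇒ 4
throw(3) @ H0 caught ⇒ 17
H1 returns 17
H2 returns [17]
= [17]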